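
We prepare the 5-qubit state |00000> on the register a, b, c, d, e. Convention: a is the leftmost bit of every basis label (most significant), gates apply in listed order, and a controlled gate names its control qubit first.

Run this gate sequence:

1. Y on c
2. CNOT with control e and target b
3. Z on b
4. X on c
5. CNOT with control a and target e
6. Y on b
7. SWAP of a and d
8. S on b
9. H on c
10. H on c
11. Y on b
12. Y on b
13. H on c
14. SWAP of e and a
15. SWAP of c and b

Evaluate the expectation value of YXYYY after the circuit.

The observable YXYYY averages to 0. Key observation: the block from step 10 through step 13 cancels to the identity and can be dropped.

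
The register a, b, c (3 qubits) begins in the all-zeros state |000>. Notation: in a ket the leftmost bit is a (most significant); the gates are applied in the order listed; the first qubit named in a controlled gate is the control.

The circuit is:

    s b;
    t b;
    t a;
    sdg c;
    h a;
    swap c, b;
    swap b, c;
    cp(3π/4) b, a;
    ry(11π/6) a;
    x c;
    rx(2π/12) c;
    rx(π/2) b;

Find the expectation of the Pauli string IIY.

In the final state, IIY has expectation 1/2.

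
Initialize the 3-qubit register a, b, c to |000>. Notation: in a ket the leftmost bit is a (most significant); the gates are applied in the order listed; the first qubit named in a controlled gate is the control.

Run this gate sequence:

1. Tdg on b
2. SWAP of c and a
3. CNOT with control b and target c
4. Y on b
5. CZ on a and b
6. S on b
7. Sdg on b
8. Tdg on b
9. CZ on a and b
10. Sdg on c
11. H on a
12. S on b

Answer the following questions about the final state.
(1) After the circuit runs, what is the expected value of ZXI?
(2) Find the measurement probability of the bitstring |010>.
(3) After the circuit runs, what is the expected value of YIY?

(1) The observable ZXI averages to 0. Key observation: the block from step 6 through step 7 cancels to the identity and can be dropped.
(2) Outcome |010> occurs with probability 1/2.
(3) In the final state, YIY has expectation 0.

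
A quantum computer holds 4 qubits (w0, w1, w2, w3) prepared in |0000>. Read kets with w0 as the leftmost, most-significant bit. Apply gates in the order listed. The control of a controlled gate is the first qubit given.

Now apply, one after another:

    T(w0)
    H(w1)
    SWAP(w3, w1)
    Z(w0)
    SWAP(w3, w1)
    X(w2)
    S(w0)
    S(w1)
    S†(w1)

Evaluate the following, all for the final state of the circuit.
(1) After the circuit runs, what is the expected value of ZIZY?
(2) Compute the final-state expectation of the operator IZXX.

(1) The observable ZIZY averages to 0.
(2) In the final state, IZXX has expectation 0.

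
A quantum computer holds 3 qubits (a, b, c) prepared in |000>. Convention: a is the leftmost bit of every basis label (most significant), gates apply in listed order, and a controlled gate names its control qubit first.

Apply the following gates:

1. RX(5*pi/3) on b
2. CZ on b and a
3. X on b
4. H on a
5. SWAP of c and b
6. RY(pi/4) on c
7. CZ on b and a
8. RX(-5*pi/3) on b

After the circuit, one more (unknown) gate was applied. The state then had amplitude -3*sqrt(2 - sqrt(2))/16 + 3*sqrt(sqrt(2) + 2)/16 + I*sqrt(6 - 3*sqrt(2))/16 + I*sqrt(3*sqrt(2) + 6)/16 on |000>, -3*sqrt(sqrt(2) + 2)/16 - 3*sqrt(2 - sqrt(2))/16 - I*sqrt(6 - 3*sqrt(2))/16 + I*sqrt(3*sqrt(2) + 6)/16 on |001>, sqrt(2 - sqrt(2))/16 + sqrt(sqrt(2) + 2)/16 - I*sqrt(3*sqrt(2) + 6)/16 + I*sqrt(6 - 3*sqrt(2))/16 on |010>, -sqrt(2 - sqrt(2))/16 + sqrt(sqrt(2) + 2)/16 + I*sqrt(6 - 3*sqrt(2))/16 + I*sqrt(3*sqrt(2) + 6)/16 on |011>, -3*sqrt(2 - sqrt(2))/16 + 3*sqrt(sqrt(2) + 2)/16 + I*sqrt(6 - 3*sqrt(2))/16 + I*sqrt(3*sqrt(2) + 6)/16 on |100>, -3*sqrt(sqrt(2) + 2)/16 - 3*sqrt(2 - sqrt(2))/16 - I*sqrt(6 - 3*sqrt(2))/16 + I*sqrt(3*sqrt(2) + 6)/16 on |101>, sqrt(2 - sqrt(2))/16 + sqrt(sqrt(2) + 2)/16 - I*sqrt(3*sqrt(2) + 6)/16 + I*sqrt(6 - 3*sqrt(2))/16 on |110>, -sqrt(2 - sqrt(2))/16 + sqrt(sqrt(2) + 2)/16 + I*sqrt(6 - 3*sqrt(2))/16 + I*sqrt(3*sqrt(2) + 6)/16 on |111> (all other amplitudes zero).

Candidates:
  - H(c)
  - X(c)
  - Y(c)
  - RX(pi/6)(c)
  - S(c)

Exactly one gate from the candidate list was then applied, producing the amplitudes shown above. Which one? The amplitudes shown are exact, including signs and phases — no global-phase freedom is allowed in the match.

The applied gate was H(c).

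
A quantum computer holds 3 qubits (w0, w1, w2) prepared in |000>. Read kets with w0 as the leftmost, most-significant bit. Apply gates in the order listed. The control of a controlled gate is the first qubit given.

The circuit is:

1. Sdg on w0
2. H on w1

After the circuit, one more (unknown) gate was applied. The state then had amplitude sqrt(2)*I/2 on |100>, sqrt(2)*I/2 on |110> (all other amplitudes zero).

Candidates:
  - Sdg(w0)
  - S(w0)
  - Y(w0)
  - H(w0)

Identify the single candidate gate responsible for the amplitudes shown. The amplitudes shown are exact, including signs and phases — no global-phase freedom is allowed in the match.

It was Y(w0) that produced the state shown.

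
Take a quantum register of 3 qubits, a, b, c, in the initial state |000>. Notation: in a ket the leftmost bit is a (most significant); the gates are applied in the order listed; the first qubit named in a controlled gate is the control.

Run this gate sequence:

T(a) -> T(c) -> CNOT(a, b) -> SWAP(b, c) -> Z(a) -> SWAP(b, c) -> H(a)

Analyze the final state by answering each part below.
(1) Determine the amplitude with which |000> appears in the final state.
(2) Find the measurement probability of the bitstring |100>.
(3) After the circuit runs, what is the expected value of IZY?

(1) |000> carries amplitude sqrt(2)/2 in the final state.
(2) Outcome |100> occurs with probability 1/2.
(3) The expectation value of IZY is 0.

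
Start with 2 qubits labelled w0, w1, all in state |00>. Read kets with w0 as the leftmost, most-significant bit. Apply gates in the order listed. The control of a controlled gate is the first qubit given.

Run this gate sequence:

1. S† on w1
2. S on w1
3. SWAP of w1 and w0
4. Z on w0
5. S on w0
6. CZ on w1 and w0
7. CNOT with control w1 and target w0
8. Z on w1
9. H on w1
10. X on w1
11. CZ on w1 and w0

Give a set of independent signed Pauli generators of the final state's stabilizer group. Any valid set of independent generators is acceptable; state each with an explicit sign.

One valid set of independent stabilizer generators is +IX, +ZI (any independent generating set of the same group is equally correct).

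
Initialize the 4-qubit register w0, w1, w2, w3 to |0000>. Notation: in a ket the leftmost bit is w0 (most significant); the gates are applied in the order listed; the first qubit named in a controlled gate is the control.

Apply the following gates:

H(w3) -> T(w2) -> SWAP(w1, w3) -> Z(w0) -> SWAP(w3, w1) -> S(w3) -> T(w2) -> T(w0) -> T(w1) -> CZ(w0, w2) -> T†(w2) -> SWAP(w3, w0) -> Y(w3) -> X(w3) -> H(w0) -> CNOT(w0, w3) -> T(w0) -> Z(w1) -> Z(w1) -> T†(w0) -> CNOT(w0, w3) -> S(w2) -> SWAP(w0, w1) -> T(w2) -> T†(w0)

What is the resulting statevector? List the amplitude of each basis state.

The resulting statevector has amplitude -1/2 + I/2 on |0000>, 1/2 + I/2 on |0100>, and 0 on every other basis state. Key observation: gates 16-21 undo each other exactly, leaving only the rest of the circuit to track.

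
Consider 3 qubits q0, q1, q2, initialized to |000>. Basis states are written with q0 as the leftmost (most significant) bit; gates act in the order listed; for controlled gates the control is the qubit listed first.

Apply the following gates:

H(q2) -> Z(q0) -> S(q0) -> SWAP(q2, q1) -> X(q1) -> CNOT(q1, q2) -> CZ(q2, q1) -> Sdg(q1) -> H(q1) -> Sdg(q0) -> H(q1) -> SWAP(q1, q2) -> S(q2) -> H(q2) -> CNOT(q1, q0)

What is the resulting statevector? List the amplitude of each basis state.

After the circuit, the state carries amplitude 1/2 on |000>, 1/2 on |001>, 0 on |010>, 0 on |011>, 0 on |100>, 0 on |101>, -1/2 on |110>, 1/2 on |111>.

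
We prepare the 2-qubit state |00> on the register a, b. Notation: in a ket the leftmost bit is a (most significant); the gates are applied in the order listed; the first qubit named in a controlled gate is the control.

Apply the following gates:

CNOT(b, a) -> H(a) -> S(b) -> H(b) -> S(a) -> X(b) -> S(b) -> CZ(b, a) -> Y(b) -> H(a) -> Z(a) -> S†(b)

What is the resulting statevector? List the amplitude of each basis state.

After the circuit, the state carries amplitude sqrt(2)*(1 - I)/4 on |00>, sqrt(2)*(1 + I)/4 on |01>, sqrt(2)*(-1 - I)/4 on |10>, sqrt(2)*(-1 + I)/4 on |11>.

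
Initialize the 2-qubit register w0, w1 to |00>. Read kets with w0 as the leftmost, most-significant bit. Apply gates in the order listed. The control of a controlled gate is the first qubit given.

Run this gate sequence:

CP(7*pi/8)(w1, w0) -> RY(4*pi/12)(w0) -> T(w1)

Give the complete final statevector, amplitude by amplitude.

The resulting statevector has amplitude sqrt(3)/2 on |00>, 0 on |01>, 1/2 on |10>, 0 on |11>.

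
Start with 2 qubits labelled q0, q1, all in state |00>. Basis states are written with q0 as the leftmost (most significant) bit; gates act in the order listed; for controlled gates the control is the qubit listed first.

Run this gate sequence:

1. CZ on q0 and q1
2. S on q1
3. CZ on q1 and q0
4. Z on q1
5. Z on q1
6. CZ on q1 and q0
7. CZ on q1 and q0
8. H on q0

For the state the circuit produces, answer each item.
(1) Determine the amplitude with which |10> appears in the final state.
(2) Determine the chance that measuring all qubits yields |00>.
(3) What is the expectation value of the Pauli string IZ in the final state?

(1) The amplitude on |10> is sqrt(2)/2. Key observation: gates 3-6 undo each other exactly, leaving only the rest of the circuit to track.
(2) Outcome |00> occurs with probability 1/2.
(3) The observable IZ averages to 1.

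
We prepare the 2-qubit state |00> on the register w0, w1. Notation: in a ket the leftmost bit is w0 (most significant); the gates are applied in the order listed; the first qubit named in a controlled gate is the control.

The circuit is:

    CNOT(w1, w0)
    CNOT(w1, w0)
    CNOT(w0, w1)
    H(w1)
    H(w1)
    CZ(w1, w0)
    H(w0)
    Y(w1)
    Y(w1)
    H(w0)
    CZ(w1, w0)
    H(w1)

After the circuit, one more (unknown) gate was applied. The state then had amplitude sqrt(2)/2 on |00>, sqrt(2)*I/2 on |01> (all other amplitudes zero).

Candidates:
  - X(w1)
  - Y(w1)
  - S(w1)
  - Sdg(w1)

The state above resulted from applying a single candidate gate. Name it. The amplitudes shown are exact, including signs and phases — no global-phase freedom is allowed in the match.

The unique candidate consistent with the amplitudes is S(w1). Key observation: steps 5-12 multiply out to the identity, so the circuit reduces to the remaining gates.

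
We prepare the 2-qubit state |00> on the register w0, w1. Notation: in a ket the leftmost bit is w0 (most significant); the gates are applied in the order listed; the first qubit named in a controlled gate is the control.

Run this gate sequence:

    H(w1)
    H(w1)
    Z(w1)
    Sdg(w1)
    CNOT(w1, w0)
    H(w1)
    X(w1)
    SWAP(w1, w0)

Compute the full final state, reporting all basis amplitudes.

The final amplitudes are sqrt(2)/2 on |00>, 0 on |01>, sqrt(2)/2 on |10>, 0 on |11>.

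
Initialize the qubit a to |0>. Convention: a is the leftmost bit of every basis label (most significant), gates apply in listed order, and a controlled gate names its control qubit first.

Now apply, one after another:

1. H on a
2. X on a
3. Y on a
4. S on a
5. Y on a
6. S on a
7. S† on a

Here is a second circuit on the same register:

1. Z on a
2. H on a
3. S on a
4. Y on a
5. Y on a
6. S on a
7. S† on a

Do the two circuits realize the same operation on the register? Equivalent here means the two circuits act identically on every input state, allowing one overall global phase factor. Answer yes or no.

No — the two circuits implement different unitaries, even allowing a global phase.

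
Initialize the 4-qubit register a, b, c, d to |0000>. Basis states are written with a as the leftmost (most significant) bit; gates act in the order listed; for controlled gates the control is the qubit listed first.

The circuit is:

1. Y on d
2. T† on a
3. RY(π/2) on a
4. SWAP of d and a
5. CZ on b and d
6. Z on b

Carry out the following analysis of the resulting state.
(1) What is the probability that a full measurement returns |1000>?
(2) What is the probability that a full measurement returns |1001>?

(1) The probability of measuring |1000> is 1/2.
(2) The probability of measuring |1001> is 1/2.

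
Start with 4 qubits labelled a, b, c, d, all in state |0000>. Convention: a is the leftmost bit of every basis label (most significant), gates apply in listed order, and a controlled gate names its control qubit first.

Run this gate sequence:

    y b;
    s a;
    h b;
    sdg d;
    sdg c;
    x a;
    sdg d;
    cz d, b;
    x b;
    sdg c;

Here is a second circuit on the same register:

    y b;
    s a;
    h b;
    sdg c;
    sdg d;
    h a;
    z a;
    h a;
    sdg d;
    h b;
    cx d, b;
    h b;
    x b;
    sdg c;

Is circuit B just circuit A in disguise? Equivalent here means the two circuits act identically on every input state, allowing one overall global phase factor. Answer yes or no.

Yes, they are equivalent — the unitaries differ by at most a global phase.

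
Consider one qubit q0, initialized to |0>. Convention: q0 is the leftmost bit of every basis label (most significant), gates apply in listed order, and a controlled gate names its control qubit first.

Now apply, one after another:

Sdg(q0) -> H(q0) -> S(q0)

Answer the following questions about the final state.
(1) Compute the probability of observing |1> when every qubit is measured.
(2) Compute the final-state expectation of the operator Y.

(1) The probability of measuring |1> is 1/2.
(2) The observable Y averages to 1.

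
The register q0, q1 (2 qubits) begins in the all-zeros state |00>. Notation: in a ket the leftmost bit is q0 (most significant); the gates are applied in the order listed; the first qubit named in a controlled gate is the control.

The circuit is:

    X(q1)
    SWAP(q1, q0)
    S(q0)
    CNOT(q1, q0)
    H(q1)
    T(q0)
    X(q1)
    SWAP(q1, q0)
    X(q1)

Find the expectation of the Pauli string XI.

The observable XI averages to 1.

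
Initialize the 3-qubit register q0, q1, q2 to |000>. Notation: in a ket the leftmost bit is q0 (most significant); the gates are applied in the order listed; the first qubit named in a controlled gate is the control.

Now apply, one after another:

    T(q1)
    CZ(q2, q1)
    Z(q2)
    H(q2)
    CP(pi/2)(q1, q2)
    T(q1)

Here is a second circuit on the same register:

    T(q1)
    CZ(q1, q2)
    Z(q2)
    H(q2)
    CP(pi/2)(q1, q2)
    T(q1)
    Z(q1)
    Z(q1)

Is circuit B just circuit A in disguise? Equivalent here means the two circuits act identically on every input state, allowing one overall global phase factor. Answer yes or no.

Yes — the two circuits implement the same unitary up to a global phase.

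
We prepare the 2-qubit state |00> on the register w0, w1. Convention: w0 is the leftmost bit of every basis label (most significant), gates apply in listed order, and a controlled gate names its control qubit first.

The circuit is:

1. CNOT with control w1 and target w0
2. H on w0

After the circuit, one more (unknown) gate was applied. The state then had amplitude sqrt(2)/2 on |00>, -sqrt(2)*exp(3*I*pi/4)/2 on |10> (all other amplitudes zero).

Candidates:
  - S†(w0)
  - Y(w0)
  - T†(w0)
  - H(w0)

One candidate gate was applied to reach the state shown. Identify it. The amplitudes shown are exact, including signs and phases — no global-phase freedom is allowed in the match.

The unique candidate consistent with the amplitudes is T†(w0).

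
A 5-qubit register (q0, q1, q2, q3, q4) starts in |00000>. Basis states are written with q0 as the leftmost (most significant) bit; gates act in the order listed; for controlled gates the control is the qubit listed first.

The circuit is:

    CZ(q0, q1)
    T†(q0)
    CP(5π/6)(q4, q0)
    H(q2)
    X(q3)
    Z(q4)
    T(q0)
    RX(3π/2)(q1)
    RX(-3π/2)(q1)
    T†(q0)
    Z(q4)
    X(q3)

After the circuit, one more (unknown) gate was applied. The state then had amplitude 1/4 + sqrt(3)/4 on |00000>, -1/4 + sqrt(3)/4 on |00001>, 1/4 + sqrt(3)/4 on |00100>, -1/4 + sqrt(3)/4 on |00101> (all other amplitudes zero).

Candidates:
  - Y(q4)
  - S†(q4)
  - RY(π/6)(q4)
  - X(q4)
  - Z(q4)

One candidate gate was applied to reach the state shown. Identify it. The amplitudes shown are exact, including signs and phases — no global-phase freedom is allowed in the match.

It was RY(π/6)(q4) that produced the state shown.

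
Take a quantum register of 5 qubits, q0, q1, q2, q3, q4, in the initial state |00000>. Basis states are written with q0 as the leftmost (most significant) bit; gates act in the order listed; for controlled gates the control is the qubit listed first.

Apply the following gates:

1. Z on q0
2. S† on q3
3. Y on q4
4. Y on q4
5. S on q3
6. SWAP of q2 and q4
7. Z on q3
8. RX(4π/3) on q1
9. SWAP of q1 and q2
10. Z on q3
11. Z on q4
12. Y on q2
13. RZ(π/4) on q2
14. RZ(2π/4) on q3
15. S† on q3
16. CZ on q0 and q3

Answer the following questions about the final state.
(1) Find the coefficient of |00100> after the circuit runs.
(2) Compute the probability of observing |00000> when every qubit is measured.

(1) |00100> carries amplitude -exp(3*I*pi/8)/2 in the final state. Key observation: gates 2-5 undo each other exactly, leaving only the rest of the circuit to track.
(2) A full measurement returns |00000> with probability 3/4.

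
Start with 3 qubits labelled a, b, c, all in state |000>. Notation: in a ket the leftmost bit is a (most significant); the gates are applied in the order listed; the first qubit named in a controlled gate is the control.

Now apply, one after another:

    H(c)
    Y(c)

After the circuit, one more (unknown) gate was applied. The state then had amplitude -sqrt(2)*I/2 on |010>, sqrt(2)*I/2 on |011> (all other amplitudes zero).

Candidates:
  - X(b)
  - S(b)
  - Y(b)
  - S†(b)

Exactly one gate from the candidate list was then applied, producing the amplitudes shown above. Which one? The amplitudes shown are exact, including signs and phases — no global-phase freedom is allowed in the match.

The applied gate was X(b).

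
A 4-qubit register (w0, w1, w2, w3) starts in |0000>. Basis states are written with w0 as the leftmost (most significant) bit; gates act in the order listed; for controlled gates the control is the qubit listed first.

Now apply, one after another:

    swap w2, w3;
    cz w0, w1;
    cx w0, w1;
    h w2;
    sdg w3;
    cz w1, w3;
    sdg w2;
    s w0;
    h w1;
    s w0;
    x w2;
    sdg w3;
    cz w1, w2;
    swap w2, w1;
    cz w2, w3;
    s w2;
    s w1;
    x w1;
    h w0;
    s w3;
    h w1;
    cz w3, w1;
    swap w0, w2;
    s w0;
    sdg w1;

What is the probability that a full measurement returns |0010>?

A full measurement returns |0010> with probability 0.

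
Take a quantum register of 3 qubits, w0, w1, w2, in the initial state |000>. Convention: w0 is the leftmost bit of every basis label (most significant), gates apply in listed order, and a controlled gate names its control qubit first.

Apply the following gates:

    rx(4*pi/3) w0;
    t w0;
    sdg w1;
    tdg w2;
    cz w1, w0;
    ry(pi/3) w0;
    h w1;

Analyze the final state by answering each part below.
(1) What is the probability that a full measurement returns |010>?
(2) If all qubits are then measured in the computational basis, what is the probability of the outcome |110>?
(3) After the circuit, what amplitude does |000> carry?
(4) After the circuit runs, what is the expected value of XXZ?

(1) The probability of measuring |010> is 3*sqrt(2)/32 + 3/16.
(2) A full measurement returns |110> with probability 5/16 - 3*sqrt(2)/32.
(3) |000> carries amplitude sqrt(6)*(-1 + exp(3*I*pi/4))/8 in the final state.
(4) In the final state, XXZ has expectation sqrt(3)*(-2 - sqrt(2))/8.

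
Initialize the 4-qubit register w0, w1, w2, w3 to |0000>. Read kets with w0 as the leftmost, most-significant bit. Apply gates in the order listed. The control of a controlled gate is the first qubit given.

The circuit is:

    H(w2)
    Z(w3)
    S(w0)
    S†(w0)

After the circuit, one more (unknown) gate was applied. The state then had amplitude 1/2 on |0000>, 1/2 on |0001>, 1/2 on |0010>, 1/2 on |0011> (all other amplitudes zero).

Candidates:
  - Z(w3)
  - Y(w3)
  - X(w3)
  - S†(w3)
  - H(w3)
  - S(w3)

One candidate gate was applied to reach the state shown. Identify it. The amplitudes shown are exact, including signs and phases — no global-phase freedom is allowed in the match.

The applied gate was H(w3). Key observation: the block from step 3 through step 4 cancels to the identity and can be dropped.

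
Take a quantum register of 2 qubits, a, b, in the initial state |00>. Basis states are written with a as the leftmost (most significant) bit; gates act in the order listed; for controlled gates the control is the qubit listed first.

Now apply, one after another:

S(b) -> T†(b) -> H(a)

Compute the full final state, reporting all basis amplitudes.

The resulting statevector has amplitude sqrt(2)/2 on |00>, 0 on |01>, sqrt(2)/2 on |10>, 0 on |11>.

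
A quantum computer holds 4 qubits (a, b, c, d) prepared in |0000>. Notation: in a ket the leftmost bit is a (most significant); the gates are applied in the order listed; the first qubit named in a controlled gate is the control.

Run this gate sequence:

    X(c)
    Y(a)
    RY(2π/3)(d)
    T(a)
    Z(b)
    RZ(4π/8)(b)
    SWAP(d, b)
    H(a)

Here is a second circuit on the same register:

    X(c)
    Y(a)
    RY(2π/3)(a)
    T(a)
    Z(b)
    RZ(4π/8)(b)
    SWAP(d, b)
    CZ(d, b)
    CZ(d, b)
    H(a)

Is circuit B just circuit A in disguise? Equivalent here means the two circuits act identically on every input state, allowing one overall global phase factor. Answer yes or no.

No: there is an input state on which the two circuits produce genuinely different outputs (not merely differing by a phase).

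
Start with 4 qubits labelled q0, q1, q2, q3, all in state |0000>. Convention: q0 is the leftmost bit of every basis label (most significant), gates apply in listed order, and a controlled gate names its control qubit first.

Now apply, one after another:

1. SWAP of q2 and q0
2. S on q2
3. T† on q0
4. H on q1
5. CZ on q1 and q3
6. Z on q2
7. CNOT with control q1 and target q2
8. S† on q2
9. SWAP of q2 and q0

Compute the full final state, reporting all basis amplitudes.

After the circuit, the state carries amplitude sqrt(2)/2 on |0000>, -sqrt(2)*I/2 on |1100>, and 0 on every other basis state.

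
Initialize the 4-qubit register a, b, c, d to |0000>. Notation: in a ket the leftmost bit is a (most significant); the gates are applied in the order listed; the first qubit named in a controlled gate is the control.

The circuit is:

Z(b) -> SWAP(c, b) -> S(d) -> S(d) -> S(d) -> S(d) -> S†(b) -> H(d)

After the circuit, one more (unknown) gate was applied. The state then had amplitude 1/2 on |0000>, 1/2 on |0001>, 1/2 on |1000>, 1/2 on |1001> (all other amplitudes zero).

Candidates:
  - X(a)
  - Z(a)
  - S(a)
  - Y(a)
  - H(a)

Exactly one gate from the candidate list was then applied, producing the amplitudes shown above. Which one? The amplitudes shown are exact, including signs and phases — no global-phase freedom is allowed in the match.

It was H(a) that produced the state shown. Key observation: steps 3-6 multiply out to the identity, so the circuit reduces to the remaining gates.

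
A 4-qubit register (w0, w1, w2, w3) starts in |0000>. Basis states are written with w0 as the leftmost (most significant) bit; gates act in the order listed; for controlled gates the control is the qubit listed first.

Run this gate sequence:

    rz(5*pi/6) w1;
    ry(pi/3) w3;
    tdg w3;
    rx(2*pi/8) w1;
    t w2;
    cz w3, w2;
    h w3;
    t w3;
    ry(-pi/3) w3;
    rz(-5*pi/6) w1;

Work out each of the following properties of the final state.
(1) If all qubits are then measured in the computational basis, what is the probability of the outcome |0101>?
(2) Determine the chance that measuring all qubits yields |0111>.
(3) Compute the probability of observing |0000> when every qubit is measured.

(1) Outcome |0101> occurs with probability -11*sqrt(2)/64 - sqrt(6)/16 + sqrt(3)/16 + 11/32.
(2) The probability of measuring |0111> is 0.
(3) A full measurement returns |0000> with probability sqrt(3)/16 + 5*sqrt(2)/64 + sqrt(6)/16 + 5/32.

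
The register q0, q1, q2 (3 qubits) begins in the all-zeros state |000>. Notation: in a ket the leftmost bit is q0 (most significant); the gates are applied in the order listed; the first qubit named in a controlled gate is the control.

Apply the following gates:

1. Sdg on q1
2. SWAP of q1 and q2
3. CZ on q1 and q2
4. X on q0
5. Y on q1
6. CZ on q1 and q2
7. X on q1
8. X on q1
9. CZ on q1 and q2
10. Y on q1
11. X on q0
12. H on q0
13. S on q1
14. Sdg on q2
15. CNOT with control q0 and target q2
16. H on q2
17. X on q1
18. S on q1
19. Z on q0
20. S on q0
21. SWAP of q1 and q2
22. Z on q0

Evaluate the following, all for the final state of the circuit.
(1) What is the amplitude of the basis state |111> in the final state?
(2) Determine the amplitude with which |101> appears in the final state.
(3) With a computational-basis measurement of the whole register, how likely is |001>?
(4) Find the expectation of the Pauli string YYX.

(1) |111> carries amplitude 1/2 in the final state. Key observation: the block from step 4 through step 11 cancels to the identity and can be dropped.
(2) The final state's coefficient on |101> equals -1/2.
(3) The probability of measuring |001> is 1/4.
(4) In the final state, YYX has expectation 0.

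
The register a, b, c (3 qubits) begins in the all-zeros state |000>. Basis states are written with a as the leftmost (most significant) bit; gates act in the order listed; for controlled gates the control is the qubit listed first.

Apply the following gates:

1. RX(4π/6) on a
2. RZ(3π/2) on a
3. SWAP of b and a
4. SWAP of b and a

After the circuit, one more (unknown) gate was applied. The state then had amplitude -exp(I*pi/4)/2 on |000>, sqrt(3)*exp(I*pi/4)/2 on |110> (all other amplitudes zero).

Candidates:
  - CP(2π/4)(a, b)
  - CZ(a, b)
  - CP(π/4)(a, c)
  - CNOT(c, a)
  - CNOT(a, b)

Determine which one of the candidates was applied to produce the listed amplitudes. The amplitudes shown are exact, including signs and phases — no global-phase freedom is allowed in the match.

The unique candidate consistent with the amplitudes is CNOT(a, b). Key observation: steps 3-4 multiply out to the identity, so the circuit reduces to the remaining gates.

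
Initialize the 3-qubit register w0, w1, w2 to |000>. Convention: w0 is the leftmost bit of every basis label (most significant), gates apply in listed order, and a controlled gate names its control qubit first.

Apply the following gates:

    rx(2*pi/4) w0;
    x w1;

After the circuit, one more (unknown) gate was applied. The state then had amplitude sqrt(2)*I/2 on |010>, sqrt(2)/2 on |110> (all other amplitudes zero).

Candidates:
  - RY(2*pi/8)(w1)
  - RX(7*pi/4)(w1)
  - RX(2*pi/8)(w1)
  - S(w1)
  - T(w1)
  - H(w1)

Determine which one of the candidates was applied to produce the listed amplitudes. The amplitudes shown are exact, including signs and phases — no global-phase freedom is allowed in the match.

It was S(w1) that produced the state shown.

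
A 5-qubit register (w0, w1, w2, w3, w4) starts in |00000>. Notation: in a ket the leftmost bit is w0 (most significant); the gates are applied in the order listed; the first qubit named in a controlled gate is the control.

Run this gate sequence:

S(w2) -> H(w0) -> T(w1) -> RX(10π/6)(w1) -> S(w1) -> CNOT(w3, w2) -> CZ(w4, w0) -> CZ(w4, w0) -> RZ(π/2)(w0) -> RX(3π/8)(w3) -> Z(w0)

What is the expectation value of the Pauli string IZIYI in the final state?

The observable IZIYI averages to -sqrt(sqrt(2) + 2)/4. Key observation: steps 7-8 multiply out to the identity, so the circuit reduces to the remaining gates.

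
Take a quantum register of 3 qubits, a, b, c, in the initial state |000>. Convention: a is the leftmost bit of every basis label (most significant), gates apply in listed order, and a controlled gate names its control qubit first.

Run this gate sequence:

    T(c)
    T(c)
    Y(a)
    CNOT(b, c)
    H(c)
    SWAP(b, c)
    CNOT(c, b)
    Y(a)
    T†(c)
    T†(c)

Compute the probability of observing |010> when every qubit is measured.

Outcome |010> occurs with probability 1/2.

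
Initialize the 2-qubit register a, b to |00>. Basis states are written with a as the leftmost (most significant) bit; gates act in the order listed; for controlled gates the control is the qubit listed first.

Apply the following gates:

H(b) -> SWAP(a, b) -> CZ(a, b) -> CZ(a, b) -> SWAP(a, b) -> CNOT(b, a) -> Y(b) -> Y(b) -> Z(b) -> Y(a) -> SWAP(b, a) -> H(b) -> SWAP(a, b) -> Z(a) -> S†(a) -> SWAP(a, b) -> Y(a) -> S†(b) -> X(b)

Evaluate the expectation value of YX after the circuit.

The observable YX averages to 0. Key observation: gates 2-5 undo each other exactly, leaving only the rest of the circuit to track.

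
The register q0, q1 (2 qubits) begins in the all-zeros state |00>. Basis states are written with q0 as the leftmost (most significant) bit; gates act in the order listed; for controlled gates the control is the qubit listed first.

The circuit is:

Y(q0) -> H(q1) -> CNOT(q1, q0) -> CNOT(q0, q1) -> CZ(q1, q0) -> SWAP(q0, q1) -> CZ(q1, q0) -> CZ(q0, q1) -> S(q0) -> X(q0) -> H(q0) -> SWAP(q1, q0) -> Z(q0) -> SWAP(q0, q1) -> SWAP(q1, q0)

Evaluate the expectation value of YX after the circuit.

In the final state, YX has expectation 0.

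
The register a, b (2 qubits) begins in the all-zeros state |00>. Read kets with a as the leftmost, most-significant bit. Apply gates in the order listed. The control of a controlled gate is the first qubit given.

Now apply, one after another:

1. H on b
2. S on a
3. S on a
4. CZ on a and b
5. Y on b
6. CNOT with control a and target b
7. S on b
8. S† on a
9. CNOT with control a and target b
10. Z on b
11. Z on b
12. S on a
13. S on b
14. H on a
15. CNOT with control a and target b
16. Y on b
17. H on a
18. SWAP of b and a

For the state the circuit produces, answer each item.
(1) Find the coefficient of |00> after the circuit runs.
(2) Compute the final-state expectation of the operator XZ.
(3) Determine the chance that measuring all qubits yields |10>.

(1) |00> carries amplitude -sqrt(2)/2 in the final state.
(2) In the final state, XZ has expectation -1.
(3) The probability of measuring |10> is 1/2.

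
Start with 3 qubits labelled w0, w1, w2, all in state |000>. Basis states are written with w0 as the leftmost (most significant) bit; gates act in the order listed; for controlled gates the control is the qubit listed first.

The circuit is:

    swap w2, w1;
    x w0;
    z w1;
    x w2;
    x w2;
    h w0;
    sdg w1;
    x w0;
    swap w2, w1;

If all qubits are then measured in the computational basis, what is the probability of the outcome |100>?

A full measurement returns |100> with probability 1/2.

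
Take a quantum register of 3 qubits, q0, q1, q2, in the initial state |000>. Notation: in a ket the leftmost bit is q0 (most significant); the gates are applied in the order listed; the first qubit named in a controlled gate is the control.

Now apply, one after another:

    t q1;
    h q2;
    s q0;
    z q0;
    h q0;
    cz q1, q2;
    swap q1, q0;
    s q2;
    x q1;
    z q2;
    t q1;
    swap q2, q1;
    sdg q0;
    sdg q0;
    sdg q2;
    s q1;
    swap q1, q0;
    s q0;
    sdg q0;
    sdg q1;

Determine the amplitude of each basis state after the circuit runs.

After the circuit, the state carries amplitude 1/2 on |000>, -exp(3*I*pi/4)/2 on |001>, 0 on |010>, 0 on |011>, 1/2 on |100>, -exp(3*I*pi/4)/2 on |101>, 0 on |110>, 0 on |111>. Key observation: gates 18-19 undo each other exactly, leaving only the rest of the circuit to track.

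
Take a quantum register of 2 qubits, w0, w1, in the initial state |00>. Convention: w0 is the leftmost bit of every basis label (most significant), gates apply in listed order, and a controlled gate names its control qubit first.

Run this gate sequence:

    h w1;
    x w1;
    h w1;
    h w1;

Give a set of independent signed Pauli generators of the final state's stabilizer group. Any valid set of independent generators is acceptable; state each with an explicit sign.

One valid set of independent stabilizer generators is +IX, +ZI (any independent generating set of the same group is equally correct). Key observation: the block from step 3 through step 4 cancels to the identity and can be dropped.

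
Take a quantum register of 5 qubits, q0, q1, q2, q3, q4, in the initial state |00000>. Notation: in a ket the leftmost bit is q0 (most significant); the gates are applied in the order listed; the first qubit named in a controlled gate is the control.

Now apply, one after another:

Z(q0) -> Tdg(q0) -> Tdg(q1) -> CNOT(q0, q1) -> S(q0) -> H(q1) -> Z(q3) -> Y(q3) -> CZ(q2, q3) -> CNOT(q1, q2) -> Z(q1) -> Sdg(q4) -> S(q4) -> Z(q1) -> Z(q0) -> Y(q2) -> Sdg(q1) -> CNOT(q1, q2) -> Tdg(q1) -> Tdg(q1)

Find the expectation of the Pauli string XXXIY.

The expectation value of XXXIY is 0. Key observation: gates 11-14 undo each other exactly, leaving only the rest of the circuit to track.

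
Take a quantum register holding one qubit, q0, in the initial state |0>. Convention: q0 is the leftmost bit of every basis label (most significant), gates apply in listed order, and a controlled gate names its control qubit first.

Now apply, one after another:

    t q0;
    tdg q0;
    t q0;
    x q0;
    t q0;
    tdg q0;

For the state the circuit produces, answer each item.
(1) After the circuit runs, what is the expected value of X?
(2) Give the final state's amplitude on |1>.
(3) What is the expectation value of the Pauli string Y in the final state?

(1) In the final state, X has expectation 0.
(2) The final state's coefficient on |1> equals 1.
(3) The expectation value of Y is 0.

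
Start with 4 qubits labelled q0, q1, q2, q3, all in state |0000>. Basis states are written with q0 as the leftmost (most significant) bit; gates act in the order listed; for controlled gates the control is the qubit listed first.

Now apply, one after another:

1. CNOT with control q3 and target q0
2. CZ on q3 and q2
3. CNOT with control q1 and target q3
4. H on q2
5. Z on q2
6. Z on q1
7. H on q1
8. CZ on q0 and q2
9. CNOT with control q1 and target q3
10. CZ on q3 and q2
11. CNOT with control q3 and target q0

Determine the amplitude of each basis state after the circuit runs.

After the circuit, the state carries amplitude 1/2 on |0000>, -1/2 on |0010>, 1/2 on |1101>, 1/2 on |1111>, and 0 on every other basis state.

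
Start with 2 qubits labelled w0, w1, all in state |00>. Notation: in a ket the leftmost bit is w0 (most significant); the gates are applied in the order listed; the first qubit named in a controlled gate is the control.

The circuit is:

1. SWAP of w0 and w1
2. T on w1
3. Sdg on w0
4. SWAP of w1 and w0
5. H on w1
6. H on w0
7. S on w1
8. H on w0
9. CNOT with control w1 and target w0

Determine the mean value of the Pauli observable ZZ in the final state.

The observable ZZ averages to 1.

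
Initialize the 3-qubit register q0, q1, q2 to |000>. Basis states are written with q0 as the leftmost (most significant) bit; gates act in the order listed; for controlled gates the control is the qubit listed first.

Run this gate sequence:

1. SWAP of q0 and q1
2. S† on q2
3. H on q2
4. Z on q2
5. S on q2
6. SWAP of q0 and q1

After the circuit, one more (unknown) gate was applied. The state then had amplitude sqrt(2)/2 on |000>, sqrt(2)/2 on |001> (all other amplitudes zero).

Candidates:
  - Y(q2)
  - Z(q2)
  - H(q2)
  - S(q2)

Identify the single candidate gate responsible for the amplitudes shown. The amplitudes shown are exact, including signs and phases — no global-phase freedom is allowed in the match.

The unique candidate consistent with the amplitudes is S(q2).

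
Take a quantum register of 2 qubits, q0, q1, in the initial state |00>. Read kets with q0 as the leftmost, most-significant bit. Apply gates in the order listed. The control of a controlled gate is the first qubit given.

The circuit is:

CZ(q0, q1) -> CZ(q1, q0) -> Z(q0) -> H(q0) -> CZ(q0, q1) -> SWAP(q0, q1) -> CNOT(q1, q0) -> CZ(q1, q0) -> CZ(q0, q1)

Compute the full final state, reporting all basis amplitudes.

The final amplitudes are sqrt(2)/2 on |00>, 0 on |01>, 0 on |10>, sqrt(2)/2 on |11>.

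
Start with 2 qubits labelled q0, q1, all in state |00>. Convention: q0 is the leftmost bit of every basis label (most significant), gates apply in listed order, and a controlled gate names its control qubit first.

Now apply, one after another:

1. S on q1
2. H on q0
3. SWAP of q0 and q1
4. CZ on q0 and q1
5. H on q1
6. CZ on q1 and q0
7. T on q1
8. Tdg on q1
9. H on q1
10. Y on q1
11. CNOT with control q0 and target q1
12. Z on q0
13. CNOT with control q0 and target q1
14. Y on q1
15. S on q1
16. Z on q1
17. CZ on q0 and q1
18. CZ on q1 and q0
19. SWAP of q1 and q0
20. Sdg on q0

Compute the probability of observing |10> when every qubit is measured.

A full measurement returns |10> with probability 1/2.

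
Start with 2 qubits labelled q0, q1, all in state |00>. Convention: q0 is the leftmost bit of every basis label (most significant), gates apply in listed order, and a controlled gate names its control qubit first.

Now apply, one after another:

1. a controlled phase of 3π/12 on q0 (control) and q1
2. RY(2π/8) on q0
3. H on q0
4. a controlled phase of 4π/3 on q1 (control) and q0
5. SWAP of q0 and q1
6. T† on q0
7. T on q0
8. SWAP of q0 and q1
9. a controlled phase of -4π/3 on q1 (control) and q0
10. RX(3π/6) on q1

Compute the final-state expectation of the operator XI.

In the final state, XI has expectation sqrt(2)/2.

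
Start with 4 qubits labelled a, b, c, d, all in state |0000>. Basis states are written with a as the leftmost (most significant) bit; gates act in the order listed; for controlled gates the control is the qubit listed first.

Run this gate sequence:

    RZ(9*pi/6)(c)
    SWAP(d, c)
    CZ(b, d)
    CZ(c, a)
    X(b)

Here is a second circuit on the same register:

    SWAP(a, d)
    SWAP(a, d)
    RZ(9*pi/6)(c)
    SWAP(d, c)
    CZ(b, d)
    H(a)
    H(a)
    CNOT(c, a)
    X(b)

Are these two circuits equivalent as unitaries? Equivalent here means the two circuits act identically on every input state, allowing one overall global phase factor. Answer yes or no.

No, they are not equivalent — no single phase factor reconciles the two unitaries.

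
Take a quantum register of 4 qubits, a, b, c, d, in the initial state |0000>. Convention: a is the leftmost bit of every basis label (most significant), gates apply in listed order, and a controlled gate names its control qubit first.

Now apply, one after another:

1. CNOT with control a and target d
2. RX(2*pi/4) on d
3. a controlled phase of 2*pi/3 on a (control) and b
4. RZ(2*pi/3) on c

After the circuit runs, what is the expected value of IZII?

In the final state, IZII has expectation 1.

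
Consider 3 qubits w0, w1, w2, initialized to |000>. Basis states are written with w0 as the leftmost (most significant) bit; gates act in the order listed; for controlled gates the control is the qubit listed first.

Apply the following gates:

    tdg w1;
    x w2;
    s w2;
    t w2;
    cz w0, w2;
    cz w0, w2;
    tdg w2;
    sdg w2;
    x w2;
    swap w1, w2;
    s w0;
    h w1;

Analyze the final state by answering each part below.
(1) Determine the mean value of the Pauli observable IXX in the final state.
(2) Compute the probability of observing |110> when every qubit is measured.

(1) The expectation value of IXX is 0. Key observation: steps 2-9 multiply out to the identity, so the circuit reduces to the remaining gates.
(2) Outcome |110> occurs with probability 0.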